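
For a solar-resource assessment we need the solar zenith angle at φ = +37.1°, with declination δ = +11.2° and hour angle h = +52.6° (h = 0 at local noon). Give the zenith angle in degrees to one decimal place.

cos θ_z = sin φ sin δ + cos φ cos δ cos h = 0.117164 + 0.475207 = 0.592371.
θ_z = arccos(0.592371) = 53.7°.

θ_z = 53.7°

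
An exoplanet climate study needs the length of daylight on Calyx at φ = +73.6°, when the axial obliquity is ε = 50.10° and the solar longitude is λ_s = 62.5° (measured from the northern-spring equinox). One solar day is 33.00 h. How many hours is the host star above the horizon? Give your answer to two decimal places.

33.00 h

Solar declination: sin δ = sin ε · sin λ_s = sin 50.10° × sin 62.5° = 0.68048, so δ = +42.881°.
Sunrise equation: cos H₀ = −tan φ · tan δ = -3.1553 ≤ −1, so the host star never sets (polar day) and H₀ = π.
Daylight = 2H₀/(2π) × 33.00 h = (3.1416/π) × 33.00 = 33.00 h.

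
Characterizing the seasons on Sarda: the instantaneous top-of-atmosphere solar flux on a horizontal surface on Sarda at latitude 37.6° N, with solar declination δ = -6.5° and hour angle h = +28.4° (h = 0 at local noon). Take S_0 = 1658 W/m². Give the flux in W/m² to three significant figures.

cos θ_z = sin ϕ sin δ + cos ϕ cos δ cos h = -0.069070 + 0.692456 = 0.623386.
Flux = S_0 · cos θ_z = 1658 × 0.623386 = 1034 W/m².

1.03e+03 W/m²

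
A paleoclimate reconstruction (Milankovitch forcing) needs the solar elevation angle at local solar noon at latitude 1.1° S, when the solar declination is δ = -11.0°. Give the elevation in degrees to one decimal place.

80.1°

At local noon the hour angle is zero, so the zenith angle equals |φ − δ| = |-1.1° − (-11.000°)| = 9.900°.
Elevation = 90° − 9.900° = 80.1°.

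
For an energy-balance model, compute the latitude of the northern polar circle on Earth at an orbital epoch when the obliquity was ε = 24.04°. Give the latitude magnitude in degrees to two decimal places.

The polar circle is the lowest latitude that experiences at least one full rotation of continuous daylight at the northern-summer solstice; it lies at |ϕ| = 90° − ε = 90° − 24.04° = 65.96°.

65.96°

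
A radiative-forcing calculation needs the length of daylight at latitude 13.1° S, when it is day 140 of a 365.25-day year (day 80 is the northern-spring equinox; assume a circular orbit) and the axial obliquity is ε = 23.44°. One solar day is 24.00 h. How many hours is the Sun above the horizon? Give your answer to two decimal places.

11.35 h

Solar longitude: λ_s = 360° × (140 − 80)/365.25 = 59.138°.
sin δ = sin 23.44° × sin 59.138° = 0.34146, so δ = +19.966°.
cos H₀ = −tan φ · tan δ = −tan(-13.1°) × tan(+19.966°) = 0.0845, so H₀ = 1.4862 rad = 85.15°.
Daylight = 2H₀/(2π) × 24.00 h = (1.4862/π) × 24.00 = 11.35 h.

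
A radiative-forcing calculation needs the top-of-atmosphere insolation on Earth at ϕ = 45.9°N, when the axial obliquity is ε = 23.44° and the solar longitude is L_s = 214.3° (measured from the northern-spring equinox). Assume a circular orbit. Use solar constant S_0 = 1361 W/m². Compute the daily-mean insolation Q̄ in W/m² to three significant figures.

Solar declination: sin δ = sin ε · sin L_s = sin 23.44° × sin 214.3° = -0.22416, so δ = -12.954°.
cos h₀ = −tan(+45.9°) tan(-12.954°) = 0.2374, h₀ = 1.3311 rad.
Bracket: h₀ sin ϕ sin δ + cos ϕ cos δ sin h₀ = 1.3311×0.71813×-0.22416 + 0.69591×0.97455×0.97142 = -0.214275 + 0.658816 = 0.444541.
Q̄ = (S_0/π) × [bracket] = (1361/π) × 0.444541 = 192.6 W/m².

Q̄ ≈ 193 W/m²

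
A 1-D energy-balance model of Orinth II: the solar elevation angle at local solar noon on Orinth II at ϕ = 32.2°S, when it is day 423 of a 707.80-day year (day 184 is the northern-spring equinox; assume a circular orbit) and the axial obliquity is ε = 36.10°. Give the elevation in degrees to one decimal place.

Solar longitude: L_s = 360° × (423 − 184)/707.80 = 121.560°.
sin δ = sin 36.10° × sin 121.560° = 0.50205, so δ = +30.136°.
At local noon the hour angle is zero, so the zenith angle equals |ϕ − δ| = |-32.2° − (+30.136°)| = 62.336°.
Elevation = 90° − 62.336° = 27.7°.

27.7°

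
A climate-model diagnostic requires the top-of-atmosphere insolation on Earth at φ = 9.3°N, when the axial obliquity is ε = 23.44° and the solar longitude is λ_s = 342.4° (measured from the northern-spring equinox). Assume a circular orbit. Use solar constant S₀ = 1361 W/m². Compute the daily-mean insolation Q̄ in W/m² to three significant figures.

Q̄ ≈ 411 W/m²

Solar declination: sin δ = sin ε · sin λ_s = sin 23.44° × sin 342.4° = -0.12028, so δ = -6.908°.
cos H₀ = −tan(+9.3°) tan(-6.908°) = 0.0198, H₀ = 1.5510 rad.
Bracket: H₀ sin φ sin δ + cos φ cos δ sin H₀ = 1.5510×0.16160×-0.12028 + 0.98686×0.99274×0.99980 = -0.030147 + 0.979499 = 0.949352.
Q̄ = (S₀/π) × [bracket] = (1361/π) × 0.949352 = 411.3 W/m².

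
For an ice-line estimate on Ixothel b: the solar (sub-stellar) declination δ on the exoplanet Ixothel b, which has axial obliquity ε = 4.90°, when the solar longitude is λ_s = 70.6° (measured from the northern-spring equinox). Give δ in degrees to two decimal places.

δ = +4.62°

sin δ = sin ε · sin λ_s = sin 4.90° × sin 70.6° = 0.080567.
δ = arcsin(0.080567) = +4.62°.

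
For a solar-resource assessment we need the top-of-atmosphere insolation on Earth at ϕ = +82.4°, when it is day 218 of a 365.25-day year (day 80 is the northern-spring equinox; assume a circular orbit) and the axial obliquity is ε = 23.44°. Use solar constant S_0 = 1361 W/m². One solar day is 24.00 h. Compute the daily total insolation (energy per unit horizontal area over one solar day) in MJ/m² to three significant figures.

32.2 MJ/m²

Solar longitude: L_s = 360° × (218 − 80)/365.25 = 136.016°.
sin δ = sin 23.44° × sin 136.016° = 0.27625, so δ = +16.036°.
cos h₀ = −tan(+82.4°) tan(+16.036°) = -2.1542 ≤ −1 ⇒ polar day, h₀ = π.
Bracket: h₀ sin ϕ sin δ + cos ϕ cos δ sin h₀ = 3.1416×0.99122×0.27625 + 0.13226×0.96109×0.00000 = 0.860247 + 0.000000 = 0.860247.
Q̄ = (S_0/π) × [bracket] = (1361/π) × 0.860247 = 372.68 W/m².
Daily total = Q̄ × 24.00 h × 3600 s/h = 372.68 × 24.00 × 3600 / 10⁶ = 32.20 MJ/m².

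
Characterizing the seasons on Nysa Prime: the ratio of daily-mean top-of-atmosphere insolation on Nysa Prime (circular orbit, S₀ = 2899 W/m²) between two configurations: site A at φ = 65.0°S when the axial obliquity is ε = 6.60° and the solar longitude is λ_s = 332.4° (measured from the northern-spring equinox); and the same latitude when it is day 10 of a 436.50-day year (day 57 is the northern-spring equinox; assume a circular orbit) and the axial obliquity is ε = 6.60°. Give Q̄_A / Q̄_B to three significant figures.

Q̄_A / Q̄_B ≈ 0.946

— Configuration A (φ=-65.0°):
Solar declination: sin δ = sin ε · sin λ_s = sin 6.60° × sin 332.4° = -0.05325, so δ = -3.052°.
cos H₀ = −tan(-65.0°) tan(-3.052°) = -0.1144, H₀ = 1.6854 rad.
Bracket: H₀ sin φ sin δ + cos φ cos δ sin H₀ = 1.6854×-0.90631×-0.05325 + 0.42262×0.99858×0.99344 = 0.081339 + 0.419251 = 0.500590.
Q̄ = (S₀/π) × [bracket] = (2899/π) × 0.500590 = 461.93 W/m².
— Configuration B (φ=-65.0°):
Solar longitude: λ_s = 360° × (10 − 57)/436.50 = -38.763°, i.e. -38.763° + 360° = 321.237°.
sin δ = sin 6.60° × sin 321.237° = -0.07196, so δ = -4.127°.
cos H₀ = −tan(-65.0°) tan(-4.127°) = -0.1547, H₀ = 1.7261 rad.
Bracket: H₀ sin φ sin δ + cos φ cos δ sin H₀ = 1.7261×-0.90631×-0.07196 + 0.42262×0.99741×0.98796 = 0.112573 + 0.416450 = 0.529023.
Q̄ = (S₀/π) × [bracket] = (2899/π) × 0.529023 = 488.17 W/m².
Ratio Q̄_A / Q̄_B = 461.93 / 488.17 = 0.9462.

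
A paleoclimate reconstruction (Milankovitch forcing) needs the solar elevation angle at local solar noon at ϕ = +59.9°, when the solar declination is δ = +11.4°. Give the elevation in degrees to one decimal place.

41.5°

At local noon the hour angle is zero, so the zenith angle equals |ϕ − δ| = |+59.9° − (+11.400°)| = 48.500°.
Elevation = 90° − 48.500° = 41.5°.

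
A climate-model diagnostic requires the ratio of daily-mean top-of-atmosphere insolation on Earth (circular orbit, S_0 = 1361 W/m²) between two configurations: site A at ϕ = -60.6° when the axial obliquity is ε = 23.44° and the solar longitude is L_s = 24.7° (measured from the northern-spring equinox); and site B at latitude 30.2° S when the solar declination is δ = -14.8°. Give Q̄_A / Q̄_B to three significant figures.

Q̄_A / Q̄_B ≈ 0.266

— Configuration A (ϕ=-60.6°):
Solar declination: sin δ = sin ε · sin L_s = sin 23.44° × sin 24.7° = 0.16622, so δ = +9.568°.
cos h₀ = −tan(-60.6°) tan(+9.568°) = 0.2992, h₀ = 1.2670 rad.
Bracket: h₀ sin ϕ sin δ + cos ϕ cos δ sin h₀ = 1.2670×-0.87121×0.16622 + 0.49090×0.98609×0.95420 = -0.183477 + 0.461901 = 0.278424.
Q̄ = (S_0/π) × [bracket] = (1361/π) × 0.278424 = 120.62 W/m².
— Configuration B (ϕ=-30.2°):
cos h₀ = −tan(-30.2°) tan(-14.800°) = -0.1538, h₀ = 1.7252 rad.
Bracket: h₀ sin ϕ sin δ + cos ϕ cos δ sin h₀ = 1.7252×-0.50302×-0.25545 + 0.86427×0.96682×0.98811 = 0.221682 + 0.825658 = 1.047340.
Q̄ = (S_0/π) × [bracket] = (1361/π) × 1.047340 = 453.73 W/m².
Ratio Q̄_A / Q̄_B = 120.62 / 453.73 = 0.2658.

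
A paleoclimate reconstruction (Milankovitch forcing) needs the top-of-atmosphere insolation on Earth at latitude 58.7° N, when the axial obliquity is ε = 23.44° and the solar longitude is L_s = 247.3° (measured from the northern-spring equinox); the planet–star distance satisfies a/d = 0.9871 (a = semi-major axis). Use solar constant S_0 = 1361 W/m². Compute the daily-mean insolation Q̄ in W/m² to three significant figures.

Q̄ ≈ 40.8 W/m²

Solar declination: sin δ = sin ε · sin L_s = sin 23.44° × sin 247.3° = -0.36698, so δ = -21.529°.
cos h₀ = −tan(+58.7°) tan(-21.529°) = 0.6488, h₀ = 0.8647 rad.
Bracket: h₀ sin ϕ sin δ + cos ϕ cos δ sin h₀ = 0.8647×0.85446×-0.36698 + 0.51952×0.93023×0.76093 = -0.271144 + 0.367737 = 0.096593.
Inverse-square distance factor (a/d)² = 0.9871² = 0.974366.
Q̄ = (S_0/π) × 0.974366 × [bracket] = (1361/π) × 0.974366 × 0.096593 = 40.77 W/m².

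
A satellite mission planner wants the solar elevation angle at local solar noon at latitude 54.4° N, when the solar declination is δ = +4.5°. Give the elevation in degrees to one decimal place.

40.1°

At local noon the hour angle is zero, so the zenith angle equals |φ − δ| = |+54.4° − (+4.500°)| = 49.900°.
Elevation = 90° − 49.900° = 40.1°.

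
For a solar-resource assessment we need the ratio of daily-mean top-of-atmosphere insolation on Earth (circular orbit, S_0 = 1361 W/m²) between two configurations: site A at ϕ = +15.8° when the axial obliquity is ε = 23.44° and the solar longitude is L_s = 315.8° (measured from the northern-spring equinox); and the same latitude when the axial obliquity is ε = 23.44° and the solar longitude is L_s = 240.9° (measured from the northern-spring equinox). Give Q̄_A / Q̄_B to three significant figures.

— Configuration A (ϕ=+15.8°):
Solar declination: sin δ = sin ε · sin L_s = sin 23.44° × sin 315.8° = -0.27732, so δ = -16.101°.
cos h₀ = −tan(+15.8°) tan(-16.101°) = 0.0817, h₀ = 1.4890 rad.
Bracket: h₀ sin ϕ sin δ + cos ϕ cos δ sin h₀ = 1.4890×0.27228×-0.27732 + 0.96222×0.96078×0.99666 = -0.112432 + 0.921394 = 0.808962.
Q̄ = (S_0/π) × [bracket] = (1361/π) × 0.808962 = 350.46 W/m².
— Configuration B (ϕ=+15.8°):
Solar declination: sin δ = sin ε · sin L_s = sin 23.44° × sin 240.9° = -0.34758, so δ = -20.339°.
cos h₀ = −tan(+15.8°) tan(-20.339°) = 0.1049, h₀ = 1.4657 rad.
Bracket: h₀ sin ϕ sin δ + cos ϕ cos δ sin h₀ = 1.4657×0.27228×-0.34758 + 0.96222×0.93765×0.99448 = -0.138713 + 0.897245 = 0.758532.
Q̄ = (S_0/π) × [bracket] = (1361/π) × 0.758532 = 328.61 W/m².
Ratio Q̄_A / Q̄_B = 350.46 / 328.61 = 1.066.

Q̄_A / Q̄_B ≈ 1.07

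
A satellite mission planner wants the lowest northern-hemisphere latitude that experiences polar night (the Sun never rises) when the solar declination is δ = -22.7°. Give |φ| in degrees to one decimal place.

Polar night requires cos H₀ = −tan φ tan δ ≥ 1, i.e. tan φ tan δ ≤ −1.
The boundary is |tan φ| · |tan δ| = 1, so |φ| = 90° − |δ| = 90° − 22.7° = 67.3° in the northern hemisphere.

|φ| = 67.3°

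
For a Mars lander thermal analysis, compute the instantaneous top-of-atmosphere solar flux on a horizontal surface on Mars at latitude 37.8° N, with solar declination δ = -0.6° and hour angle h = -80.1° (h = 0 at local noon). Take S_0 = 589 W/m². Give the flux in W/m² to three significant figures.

cos θ_z = sin ϕ sin δ + cos ϕ cos δ cos h = -0.006418 + 0.135843 = 0.129425.
Flux = S_0 · cos θ_z = 589 × 0.129425 = 76.23 W/m².

76.2 W/m²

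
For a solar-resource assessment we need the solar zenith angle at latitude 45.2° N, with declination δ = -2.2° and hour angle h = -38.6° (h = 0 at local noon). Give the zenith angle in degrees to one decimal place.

θ_z = 58.5°

cos θ_z = sin φ sin δ + cos φ cos δ cos h = -0.027239 + 0.550280 = 0.523041.
θ_z = arccos(0.523041) = 58.5°.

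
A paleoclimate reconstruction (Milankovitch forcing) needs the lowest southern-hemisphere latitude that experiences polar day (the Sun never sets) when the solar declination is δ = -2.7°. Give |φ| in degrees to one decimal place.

|φ| = 87.3°

Polar day requires cos H₀ = −tan φ tan δ ≤ −1, i.e. tan φ tan δ ≥ 1.
The boundary is |tan φ| · |tan δ| = 1, so |φ| = 90° − |δ| = 90° − 2.7° = 87.3° in the southern hemisphere.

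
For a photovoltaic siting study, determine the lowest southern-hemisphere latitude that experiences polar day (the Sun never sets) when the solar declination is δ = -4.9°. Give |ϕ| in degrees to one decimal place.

Polar day requires cos h₀ = −tan ϕ tan δ ≤ −1, i.e. tan ϕ tan δ ≥ 1.
The boundary is |tan ϕ| · |tan δ| = 1, so |ϕ| = 90° − |δ| = 90° − 4.9° = 85.1° in the southern hemisphere.

|ϕ| = 85.1°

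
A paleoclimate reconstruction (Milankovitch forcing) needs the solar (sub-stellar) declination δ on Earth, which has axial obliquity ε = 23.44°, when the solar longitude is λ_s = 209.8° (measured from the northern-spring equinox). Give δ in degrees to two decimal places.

sin δ = sin ε · sin λ_s = sin 23.44° × sin 209.8° = -0.197691.
δ = arcsin(-0.197691) = -11.40°.

δ = -11.40°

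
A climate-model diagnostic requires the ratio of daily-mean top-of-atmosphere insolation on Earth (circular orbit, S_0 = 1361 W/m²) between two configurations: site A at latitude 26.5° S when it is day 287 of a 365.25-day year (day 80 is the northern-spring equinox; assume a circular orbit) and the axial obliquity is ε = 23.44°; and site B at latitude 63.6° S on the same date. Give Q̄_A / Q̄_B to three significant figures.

Q̄_A / Q̄_B ≈ 1.45

— Configuration A (ϕ=-26.5°):
Solar longitude: L_s = 360° × (287 − 80)/365.25 = 204.025°.
sin δ = sin 23.44° × sin 204.025° = -0.16195, so δ = -9.320°.
cos h₀ = −tan(-26.5°) tan(-9.320°) = -0.0818, h₀ = 1.6527 rad.
Bracket: h₀ sin ϕ sin δ + cos ϕ cos δ sin h₀ = 1.6527×-0.44620×-0.16195 + 0.89493×0.98680×0.99665 = 0.119428 + 0.880158 = 0.999586.
Q̄ = (S_0/π) × [bracket] = (1361/π) × 0.999586 = 433.04 W/m².
— Configuration B (ϕ=-63.6°):
cos h₀ = −tan(-63.6°) tan(-9.320°) = -0.3306, h₀ = 1.9077 rad.
Bracket: h₀ sin ϕ sin δ + cos ϕ cos δ sin h₀ = 1.9077×-0.89571×-0.16195 + 0.44464×0.98680×0.94377 = 0.276731 + 0.414099 = 0.690830.
Q̄ = (S_0/π) × [bracket] = (1361/π) × 0.690830 = 299.28 W/m².
Ratio Q̄_A / Q̄_B = 433.04 / 299.28 = 1.447.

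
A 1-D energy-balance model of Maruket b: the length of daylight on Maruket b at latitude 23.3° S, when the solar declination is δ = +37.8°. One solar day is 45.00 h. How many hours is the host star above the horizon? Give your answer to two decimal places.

17.62 h

cos H₀ = −tan φ · tan δ = −tan(-23.3°) × tan(+37.800°) = 0.3341, so H₀ = 1.2302 rad = 70.48°.
Daylight = 2H₀/(2π) × 45.00 h = (1.2302/π) × 45.00 = 17.62 h.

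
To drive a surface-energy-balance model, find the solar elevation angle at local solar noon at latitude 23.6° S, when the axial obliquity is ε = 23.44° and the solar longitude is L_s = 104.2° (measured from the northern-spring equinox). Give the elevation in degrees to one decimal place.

Solar declination: sin δ = sin ε · sin L_s = sin 23.44° × sin 104.2° = 0.38563, so δ = +22.683°.
At local noon the hour angle is zero, so the zenith angle equals |ϕ − δ| = |-23.6° − (+22.683°)| = 46.283°.
Elevation = 90° − 46.283° = 43.7°.

43.7°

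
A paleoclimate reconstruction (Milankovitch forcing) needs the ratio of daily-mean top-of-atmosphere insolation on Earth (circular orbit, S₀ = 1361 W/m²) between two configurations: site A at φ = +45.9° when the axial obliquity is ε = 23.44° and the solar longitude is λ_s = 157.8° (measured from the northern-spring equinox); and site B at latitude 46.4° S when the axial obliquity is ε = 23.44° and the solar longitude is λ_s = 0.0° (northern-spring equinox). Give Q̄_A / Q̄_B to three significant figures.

— Configuration A (φ=+45.9°):
Solar declination: sin δ = sin ε · sin λ_s = sin 23.44° × sin 157.8° = 0.15030, so δ = +8.644°.
cos H₀ = −tan(+45.9°) tan(+8.644°) = -0.1569, H₀ = 1.7283 rad.
Bracket: H₀ sin φ sin δ + cos φ cos δ sin H₀ = 1.7283×0.71813×0.15030 + 0.69591×0.98864×0.98762 = 0.186544 + 0.679487 = 0.866031.
Q̄ = (S₀/π) × [bracket] = (1361/π) × 0.866031 = 375.18 W/m².
— Configuration B (φ=-46.4°):
Solar declination: sin δ = sin ε · sin λ_s = sin 23.44° × sin 0.0° = 0.00000, so δ = +0.000°.
cos H₀ = −tan(-46.4°) tan(+0.000°) = 0.0000, H₀ = 1.5708 rad.
Bracket: H₀ sin φ sin δ + cos φ cos δ sin H₀ = 1.5708×-0.72417×0.00000 + 0.68962×1.00000×1.00000 = -0.000000 + 0.689620 = 0.689620.
Q̄ = (S₀/π) × [bracket] = (1361/π) × 0.689620 = 298.76 W/m².
Ratio Q̄_A / Q̄_B = 375.18 / 298.76 = 1.256.

Q̄_A / Q̄_B ≈ 1.26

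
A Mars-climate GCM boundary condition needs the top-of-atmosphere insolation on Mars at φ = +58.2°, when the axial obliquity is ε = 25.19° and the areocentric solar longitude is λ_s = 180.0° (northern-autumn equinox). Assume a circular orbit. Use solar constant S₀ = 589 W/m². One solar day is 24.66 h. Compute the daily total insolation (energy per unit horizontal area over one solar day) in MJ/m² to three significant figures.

sin δ = sin 25.19° × sin 180.0° = 0.00000, so δ = +0.000°.
cos H₀ = −tan(+58.2°) tan(+0.000°) = -0.0000, H₀ = 1.5708 rad.
Bracket: H₀ sin φ sin δ + cos φ cos δ sin H₀ = 1.5708×0.84989×0.00000 + 0.52696×1.00000×1.00000 = 0.000000 + 0.526960 = 0.526960.
Q̄ = (S₀/π) × [bracket] = (589/π) × 0.526960 = 98.797 W/m².
Daily total = Q̄ × 24.66 h × 3600 s/h = 98.797 × 24.66 × 3600 / 10⁶ = 8.771 MJ/m².

8.77 MJ/m²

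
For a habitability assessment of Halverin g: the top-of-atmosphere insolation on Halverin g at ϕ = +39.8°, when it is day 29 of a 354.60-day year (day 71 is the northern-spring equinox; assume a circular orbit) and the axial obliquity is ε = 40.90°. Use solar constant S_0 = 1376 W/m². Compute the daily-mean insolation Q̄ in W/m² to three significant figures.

Solar longitude: L_s = 360° × (29 − 71)/354.60 = -42.640°, i.e. -42.640° + 360° = 317.360°.
sin δ = sin 40.90° × sin 317.360° = -0.44351, so δ = -26.328°.
cos h₀ = −tan(+39.8°) tan(-26.328°) = 0.4123, h₀ = 1.1458 rad.
Bracket: h₀ sin ϕ sin δ + cos ϕ cos δ sin h₀ = 1.1458×0.64011×-0.44351 + 0.76828×0.89627×0.91105 = -0.325287 + 0.627337 = 0.302050.
Q̄ = (S_0/π) × [bracket] = (1376/π) × 0.302050 = 132.3 W/m².

Q̄ ≈ 132 W/m²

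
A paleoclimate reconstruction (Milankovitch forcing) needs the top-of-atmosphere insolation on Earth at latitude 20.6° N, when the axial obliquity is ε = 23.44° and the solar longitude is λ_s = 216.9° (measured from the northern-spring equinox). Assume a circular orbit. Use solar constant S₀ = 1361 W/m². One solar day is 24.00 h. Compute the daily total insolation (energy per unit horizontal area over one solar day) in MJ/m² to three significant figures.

Solar declination: sin δ = sin ε · sin λ_s = sin 23.44° × sin 216.9° = -0.23884, so δ = -13.818°.
cos H₀ = −tan(+20.6°) tan(-13.818°) = 0.0924, H₀ = 1.4782 rad.
Bracket: H₀ sin φ sin δ + cos φ cos δ sin H₀ = 1.4782×0.35184×-0.23884 + 0.93606×0.97106×0.99572 = -0.124218 + 0.905080 = 0.780862.
Q̄ = (S₀/π) × [bracket] = (1361/π) × 0.780862 = 338.28 W/m².
Daily total = Q̄ × 24.00 h × 3600 s/h = 338.28 × 24.00 × 3600 / 10⁶ = 29.23 MJ/m².

29.2 MJ/m²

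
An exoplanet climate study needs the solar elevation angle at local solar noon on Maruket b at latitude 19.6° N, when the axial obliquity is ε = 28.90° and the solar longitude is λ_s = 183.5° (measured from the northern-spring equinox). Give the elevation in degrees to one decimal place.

68.7°

Solar declination: sin δ = sin ε · sin λ_s = sin 28.90° × sin 183.5° = -0.02950, so δ = -1.691°.
At local noon the hour angle is zero, so the zenith angle equals |φ − δ| = |+19.6° − (-1.691°)| = 21.291°.
Elevation = 90° − 21.291° = 68.7°.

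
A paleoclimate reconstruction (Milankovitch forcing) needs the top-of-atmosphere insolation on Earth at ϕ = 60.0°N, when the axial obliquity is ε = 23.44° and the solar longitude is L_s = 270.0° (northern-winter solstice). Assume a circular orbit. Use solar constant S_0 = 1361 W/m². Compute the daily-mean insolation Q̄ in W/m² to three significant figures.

Solar declination: sin δ = sin ε · sin L_s = sin 23.44° × sin 270.0° = -0.39779, so δ = -23.440°.
cos h₀ = −tan(+60.0°) tan(-23.440°) = 0.7510, h₀ = 0.7213 rad.
Bracket: h₀ sin ϕ sin δ + cos ϕ cos δ sin h₀ = 0.7213×0.86603×-0.39779 + 0.50000×0.91748×0.66035 = -0.248486 + 0.302929 = 0.054443.
Q̄ = (S_0/π) × [bracket] = (1361/π) × 0.054443 = 23.59 W/m².

Q̄ ≈ 23.6 W/m²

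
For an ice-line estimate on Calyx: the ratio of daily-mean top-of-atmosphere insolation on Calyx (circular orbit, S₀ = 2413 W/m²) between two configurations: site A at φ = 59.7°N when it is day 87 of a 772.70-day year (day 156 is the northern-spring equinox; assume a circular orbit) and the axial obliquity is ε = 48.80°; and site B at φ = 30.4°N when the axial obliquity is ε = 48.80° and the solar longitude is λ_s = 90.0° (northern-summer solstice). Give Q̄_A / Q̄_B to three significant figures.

— Configuration A (φ=+59.7°):
Solar longitude: λ_s = 360° × (87 − 156)/772.70 = -32.147°, i.e. -32.147° + 360° = 327.853°.
sin δ = sin 48.80° × sin 327.853° = -0.40036, so δ = -23.600°.
cos H₀ = −tan(+59.7°) tan(-23.600°) = 0.7477, H₀ = 0.7263 rad.
Bracket: H₀ sin φ sin δ + cos φ cos δ sin H₀ = 0.7263×0.86340×-0.40036 + 0.50453×0.91636×0.66408 = -0.251061 + 0.307025 = 0.055964.
Q̄ = (S₀/π) × [bracket] = (2413/π) × 0.055964 = 42.985 W/m².
— Configuration B (φ=+30.4°):
Solar declination: sin δ = sin ε · sin λ_s = sin 48.80° × sin 90.0° = 0.75241, so δ = +48.800°.
cos H₀ = −tan(+30.4°) tan(+48.800°) = -0.6702, H₀ = 2.3052 rad.
Bracket: H₀ sin φ sin δ + cos φ cos δ sin H₀ = 2.3052×0.50603×0.75241 + 0.86251×0.65869×0.74220 = 0.877687 + 0.421664 = 1.299351.
Q̄ = (S₀/π) × [bracket] = (2413/π) × 1.299351 = 998.01 W/m².
Ratio Q̄_A / Q̄_B = 42.985 / 998.01 = 0.04307.

Q̄_A / Q̄_B ≈ 0.0431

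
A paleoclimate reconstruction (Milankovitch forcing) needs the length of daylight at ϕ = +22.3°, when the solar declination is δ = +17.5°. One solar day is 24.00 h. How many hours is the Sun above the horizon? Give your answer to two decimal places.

cos h₀ = −tan ϕ · tan δ = −tan(+22.3°) × tan(+17.500°) = -0.1293, so h₀ = 1.7005 rad = 97.43°.
Daylight = 2h₀/(2π) × 24.00 h = (1.7005/π) × 24.00 = 12.99 h.

12.99 h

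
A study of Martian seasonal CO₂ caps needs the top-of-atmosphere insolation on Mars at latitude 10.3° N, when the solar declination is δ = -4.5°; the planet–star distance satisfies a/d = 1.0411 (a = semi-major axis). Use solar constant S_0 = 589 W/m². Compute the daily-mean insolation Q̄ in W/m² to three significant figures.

Q̄ ≈ 195 W/m²

cos h₀ = −tan(+10.3°) tan(-4.500°) = 0.0143, h₀ = 1.5565 rad.
Bracket: h₀ sin ϕ sin δ + cos ϕ cos δ sin h₀ = 1.5565×0.17880×-0.07846 + 0.98389×0.99692×0.99990 = -0.021836 + 0.980762 = 0.958926.
Inverse-square distance factor (a/d)² = 1.0411² = 1.083889.
Q̄ = (S_0/π) × 1.083889 × [bracket] = (589/π) × 1.083889 × 0.958926 = 194.9 W/m².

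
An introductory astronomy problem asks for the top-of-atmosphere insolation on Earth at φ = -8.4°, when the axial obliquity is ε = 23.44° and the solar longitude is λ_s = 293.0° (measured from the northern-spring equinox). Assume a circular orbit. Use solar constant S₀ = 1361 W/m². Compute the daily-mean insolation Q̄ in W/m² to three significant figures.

Q̄ ≈ 436 W/m²

Solar declination: sin δ = sin ε · sin λ_s = sin 23.44° × sin 293.0° = -0.36617, so δ = -21.479°.
cos H₀ = −tan(-8.4°) tan(-21.479°) = -0.0581, H₀ = 1.6289 rad.
Bracket: H₀ sin φ sin δ + cos φ cos δ sin H₀ = 1.6289×-0.14608×-0.36617 + 0.98927×0.93055×0.99831 = 0.087130 + 0.919009 = 1.006139.
Q̄ = (S₀/π) × [bracket] = (1361/π) × 1.006139 = 435.9 W/m².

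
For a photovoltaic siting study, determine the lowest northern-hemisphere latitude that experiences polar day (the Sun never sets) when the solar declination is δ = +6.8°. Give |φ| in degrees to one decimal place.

|φ| = 83.2°

Polar day requires cos H₀ = −tan φ tan δ ≤ −1, i.e. tan φ tan δ ≥ 1.
The boundary is |tan φ| · |tan δ| = 1, so |φ| = 90° − |δ| = 90° − 6.8° = 83.2° in the northern hemisphere.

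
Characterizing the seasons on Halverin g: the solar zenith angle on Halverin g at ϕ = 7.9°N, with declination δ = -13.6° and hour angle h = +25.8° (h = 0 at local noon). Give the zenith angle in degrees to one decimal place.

cos θ_z = sin ϕ sin δ + cos ϕ cos δ cos h = -0.032319 + 0.866770 = 0.834451.
θ_z = arccos(0.834451) = 33.4°.

θ_z = 33.4°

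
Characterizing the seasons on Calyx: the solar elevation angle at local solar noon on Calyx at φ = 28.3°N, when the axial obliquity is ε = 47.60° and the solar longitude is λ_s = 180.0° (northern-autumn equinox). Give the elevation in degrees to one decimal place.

61.7°

Solar declination: sin δ = sin ε · sin λ_s = sin 47.60° × sin 180.0° = 0.00000, so δ = +0.000°.
At local noon the hour angle is zero, so the zenith angle equals |φ − δ| = |+28.3° − (+0.000°)| = 28.300°.
Elevation = 90° − 28.300° = 61.7°.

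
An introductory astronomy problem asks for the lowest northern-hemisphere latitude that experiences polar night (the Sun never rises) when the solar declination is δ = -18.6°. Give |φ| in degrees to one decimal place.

|φ| = 71.4°

Polar night requires cos H₀ = −tan φ tan δ ≥ 1, i.e. tan φ tan δ ≤ −1.
The boundary is |tan φ| · |tan δ| = 1, so |φ| = 90° − |δ| = 90° − 18.6° = 71.4° in the northern hemisphere.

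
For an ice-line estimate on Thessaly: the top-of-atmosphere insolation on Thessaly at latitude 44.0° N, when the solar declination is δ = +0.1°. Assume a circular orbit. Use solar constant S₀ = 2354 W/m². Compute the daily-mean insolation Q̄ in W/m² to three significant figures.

Q̄ ≈ 540 W/m²

cos H₀ = −tan(+44.0°) tan(+0.100°) = -0.0017, H₀ = 1.5725 rad.
Bracket: H₀ sin φ sin δ + cos φ cos δ sin H₀ = 1.5725×0.69466×0.00175 + 0.71934×1.00000×1.00000 = 0.001912 + 0.719340 = 0.721252.
Q̄ = (S₀/π) × [bracket] = (2354/π) × 0.721252 = 540.4 W/m².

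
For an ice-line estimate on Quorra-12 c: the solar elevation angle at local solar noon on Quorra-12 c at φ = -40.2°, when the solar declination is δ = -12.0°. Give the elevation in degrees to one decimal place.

61.8°

At local noon the hour angle is zero, so the zenith angle equals |φ − δ| = |-40.2° − (-12.000°)| = 28.200°.
Elevation = 90° − 28.200° = 61.8°.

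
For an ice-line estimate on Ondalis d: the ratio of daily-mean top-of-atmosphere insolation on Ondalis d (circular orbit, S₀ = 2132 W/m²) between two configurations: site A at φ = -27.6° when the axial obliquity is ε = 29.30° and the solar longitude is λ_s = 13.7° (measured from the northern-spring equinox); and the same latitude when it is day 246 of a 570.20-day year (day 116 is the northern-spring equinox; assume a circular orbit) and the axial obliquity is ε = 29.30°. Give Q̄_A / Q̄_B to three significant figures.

— Configuration A (φ=-27.6°):
Solar declination: sin δ = sin ε · sin λ_s = sin 29.30° × sin 13.7° = 0.11590, so δ = +6.656°.
cos H₀ = −tan(-27.6°) tan(+6.656°) = 0.0610, H₀ = 1.5098 rad.
Bracket: H₀ sin φ sin δ + cos φ cos δ sin H₀ = 1.5098×-0.46330×0.11590 + 0.88620×0.99326×0.99814 = -0.081071 + 0.878590 = 0.797519.
Q̄ = (S₀/π) × [bracket] = (2132/π) × 0.797519 = 541.23 W/m².
— Configuration B (φ=-27.6°):
Solar longitude: λ_s = 360° × (246 − 116)/570.20 = 82.076°.
sin δ = sin 29.30° × sin 82.076° = 0.48471, so δ = +28.993°.
cos H₀ = −tan(-27.6°) tan(+28.993°) = 0.2897, H₀ = 1.2769 rad.
Bracket: H₀ sin φ sin δ + cos φ cos δ sin H₀ = 1.2769×-0.46330×0.48471 + 0.88620×0.87467×0.95712 = -0.286749 + 0.741895 = 0.455146.
Q̄ = (S₀/π) × [bracket] = (2132/π) × 0.455146 = 308.88 W/m².
Ratio Q̄_A / Q̄_B = 541.23 / 308.88 = 1.752.

Q̄_A / Q̄_B ≈ 1.75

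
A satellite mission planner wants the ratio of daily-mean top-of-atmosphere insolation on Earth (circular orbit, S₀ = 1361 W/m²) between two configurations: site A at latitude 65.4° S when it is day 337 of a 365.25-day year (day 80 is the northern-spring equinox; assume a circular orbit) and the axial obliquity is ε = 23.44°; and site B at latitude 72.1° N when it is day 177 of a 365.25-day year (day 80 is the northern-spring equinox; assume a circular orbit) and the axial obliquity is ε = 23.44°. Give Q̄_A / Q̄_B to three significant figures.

Q̄_A / Q̄_B ≈ 0.929

— Configuration A (φ=-65.4°):
Solar longitude: λ_s = 360° × (337 − 80)/365.25 = 253.306°.
sin δ = sin 23.44° × sin 253.306° = -0.38102, so δ = -22.397°.
cos H₀ = −tan(-65.4°) tan(-22.397°) = -0.9001, H₀ = 2.6909 rad.
Bracket: H₀ sin φ sin δ + cos φ cos δ sin H₀ = 2.6909×-0.90924×-0.38102 + 0.41628×0.92457×0.43563 = 0.932232 + 0.167665 = 1.099897.
Q̄ = (S₀/π) × [bracket] = (1361/π) × 1.099897 = 476.50 W/m².
— Configuration B (φ=+72.1°):
Solar longitude: λ_s = 360° × (177 − 80)/365.25 = 95.606°.
sin δ = sin 23.44° × sin 95.606° = 0.39589, so δ = +23.321°.
cos H₀ = −tan(+72.1°) tan(+23.321°) = -1.3347 ≤ −1 ⇒ polar day, H₀ = π.
Bracket: H₀ sin φ sin δ + cos φ cos δ sin H₀ = 3.1416×0.95159×0.39589 + 0.30736×0.91830×0.00000 = 1.183519 + 0.000000 = 1.183519.
Q̄ = (S₀/π) × [bracket] = (1361/π) × 1.183519 = 512.72 W/m².
Ratio Q̄_A / Q̄_B = 476.50 / 512.72 = 0.9294.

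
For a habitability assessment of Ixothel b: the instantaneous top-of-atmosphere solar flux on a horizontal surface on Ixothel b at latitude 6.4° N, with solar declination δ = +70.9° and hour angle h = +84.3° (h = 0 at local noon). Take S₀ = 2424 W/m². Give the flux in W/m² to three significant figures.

cos θ_z = sin φ sin δ + cos φ cos δ cos h = 0.105332 + 0.032297 = 0.137629.
Flux = S₀ · cos θ_z = 2424 × 0.137629 = 333.6 W/m².

334 W/m²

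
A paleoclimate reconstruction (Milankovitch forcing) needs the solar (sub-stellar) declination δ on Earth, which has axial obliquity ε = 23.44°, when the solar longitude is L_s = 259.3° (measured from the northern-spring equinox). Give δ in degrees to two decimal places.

sin δ = sin ε · sin L_s = sin 23.44° × sin 259.3° = -0.390872.
δ = arcsin(-0.390872) = -23.01°.

δ = -23.01°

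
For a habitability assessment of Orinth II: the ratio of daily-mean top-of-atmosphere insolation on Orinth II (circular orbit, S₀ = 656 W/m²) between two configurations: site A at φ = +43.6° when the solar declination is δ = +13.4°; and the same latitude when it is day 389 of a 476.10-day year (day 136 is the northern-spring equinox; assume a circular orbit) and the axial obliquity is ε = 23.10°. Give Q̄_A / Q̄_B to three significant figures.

Q̄_A / Q̄_B ≈ 1.52

— Configuration A (φ=+43.6°):
cos H₀ = −tan(+43.6°) tan(+13.400°) = -0.2269, H₀ = 1.7997 rad.
Bracket: H₀ sin φ sin δ + cos φ cos δ sin H₀ = 1.7997×0.68962×0.23175 + 0.72417×0.97278×0.97393 = 0.287627 + 0.686093 = 0.973720.
Q̄ = (S₀/π) × [bracket] = (656/π) × 0.973720 = 203.32 W/m².
— Configuration B (φ=+43.6°):
Solar longitude: λ_s = 360° × (389 − 136)/476.10 = 191.304°.
sin δ = sin 23.10° × sin 191.304° = -0.07691, so δ = -4.411°.
cos H₀ = −tan(+43.6°) tan(-4.411°) = 0.0735, H₀ = 1.4973 rad.
Bracket: H₀ sin φ sin δ + cos φ cos δ sin H₀ = 1.4973×0.68962×-0.07691 + 0.72417×0.99704×0.99730 = -0.079415 + 0.720077 = 0.640662.
Q̄ = (S₀/π) × [bracket] = (656/π) × 0.640662 = 133.78 W/m².
Ratio Q̄_A / Q̄_B = 203.32 / 133.78 = 1.520.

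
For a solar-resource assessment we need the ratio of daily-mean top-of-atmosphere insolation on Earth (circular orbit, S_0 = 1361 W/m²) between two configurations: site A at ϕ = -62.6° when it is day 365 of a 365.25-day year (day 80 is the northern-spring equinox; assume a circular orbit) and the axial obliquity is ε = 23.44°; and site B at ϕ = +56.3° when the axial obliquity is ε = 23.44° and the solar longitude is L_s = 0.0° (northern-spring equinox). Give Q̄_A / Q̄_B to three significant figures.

Q̄_A / Q̄_B ≈ 2.02

— Configuration A (ϕ=-62.6°):
Solar longitude: L_s = 360° × (365 − 80)/365.25 = 280.903°.
sin δ = sin 23.44° × sin 280.903° = -0.39061, so δ = -22.992°.
cos h₀ = −tan(-62.6°) tan(-22.992°) = -0.8186, h₀ = 2.5297 rad.
Bracket: h₀ sin ϕ sin δ + cos ϕ cos δ sin h₀ = 2.5297×-0.88782×-0.39061 + 0.46020×0.92056×0.57438 = 0.877278 + 0.243331 = 1.120609.
Q̄ = (S_0/π) × [bracket] = (1361/π) × 1.120609 = 485.47 W/m².
— Configuration B (ϕ=+56.3°):
Solar declination: sin δ = sin ε · sin L_s = sin 23.44° × sin 0.0° = 0.00000, so δ = +0.000°.
cos h₀ = −tan(+56.3°) tan(+0.000°) = -0.0000, h₀ = 1.5708 rad.
Bracket: h₀ sin ϕ sin δ + cos ϕ cos δ sin h₀ = 1.5708×0.83195×0.00000 + 0.55484×1.00000×1.00000 = 0.000000 + 0.554840 = 0.554840.
Q̄ = (S_0/π) × [bracket] = (1361/π) × 0.554840 = 240.37 W/m².
Ratio Q̄_A / Q̄_B = 485.47 / 240.37 = 2.020.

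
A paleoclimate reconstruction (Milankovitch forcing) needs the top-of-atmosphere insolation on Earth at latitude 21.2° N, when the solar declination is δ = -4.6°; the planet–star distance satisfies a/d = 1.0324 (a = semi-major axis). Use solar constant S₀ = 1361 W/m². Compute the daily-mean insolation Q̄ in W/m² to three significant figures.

cos H₀ = −tan(+21.2°) tan(-4.600°) = 0.0312, H₀ = 1.5396 rad.
Bracket: H₀ sin φ sin δ + cos φ cos δ sin H₀ = 1.5396×0.36162×-0.08020 + 0.93232×0.99678×0.99951 = -0.044651 + 0.928863 = 0.884212.
Inverse-square distance factor (a/d)² = 1.0324² = 1.065850.
Q̄ = (S₀/π) × 1.065850 × [bracket] = (1361/π) × 1.065850 × 0.884212 = 408.3 W/m².

Q̄ ≈ 408 W/m²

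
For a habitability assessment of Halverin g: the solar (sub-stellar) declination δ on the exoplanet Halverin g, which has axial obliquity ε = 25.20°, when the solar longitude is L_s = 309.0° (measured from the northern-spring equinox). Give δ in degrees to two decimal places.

sin δ = sin ε · sin L_s = sin 25.20° × sin 309.0° = -0.330893.
δ = arcsin(-0.330893) = -19.32°.

δ = -19.32°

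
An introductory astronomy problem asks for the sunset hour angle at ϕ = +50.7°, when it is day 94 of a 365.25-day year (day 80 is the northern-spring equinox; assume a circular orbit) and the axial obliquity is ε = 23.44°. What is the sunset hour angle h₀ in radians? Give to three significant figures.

h₀ = 1.69 rad

Solar longitude: L_s = 360° × (94 − 80)/365.25 = 13.799°.
sin δ = sin 23.44° × sin 13.799° = 0.09488, so δ = +5.444°.
cos h₀ = −tan ϕ · tan δ = −tan(+50.7°) × tan(+5.444°) = -0.1164, so h₀ = 1.6875 rad = 96.69°.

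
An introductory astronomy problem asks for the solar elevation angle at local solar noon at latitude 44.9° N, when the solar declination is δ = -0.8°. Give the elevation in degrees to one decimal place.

44.3°

At local noon the hour angle is zero, so the zenith angle equals |φ − δ| = |+44.9° − (-0.800°)| = 45.700°.
Elevation = 90° − 45.700° = 44.3°.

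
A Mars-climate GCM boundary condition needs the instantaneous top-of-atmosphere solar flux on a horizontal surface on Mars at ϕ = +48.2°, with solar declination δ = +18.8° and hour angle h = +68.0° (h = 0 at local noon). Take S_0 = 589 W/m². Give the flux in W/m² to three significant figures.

281 W/m²

cos θ_z = sin ϕ sin δ + cos ϕ cos δ cos h = 0.240241 + 0.236366 = 0.476607.
Flux = S_0 · cos θ_z = 589 × 0.476607 = 280.7 W/m².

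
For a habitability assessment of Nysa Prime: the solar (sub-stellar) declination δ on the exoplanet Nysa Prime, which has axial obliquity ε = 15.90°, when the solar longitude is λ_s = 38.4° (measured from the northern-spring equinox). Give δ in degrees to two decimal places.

sin δ = sin ε · sin λ_s = sin 15.90° × sin 38.4° = 0.170169.
δ = arcsin(0.170169) = +9.80°.

δ = +9.80°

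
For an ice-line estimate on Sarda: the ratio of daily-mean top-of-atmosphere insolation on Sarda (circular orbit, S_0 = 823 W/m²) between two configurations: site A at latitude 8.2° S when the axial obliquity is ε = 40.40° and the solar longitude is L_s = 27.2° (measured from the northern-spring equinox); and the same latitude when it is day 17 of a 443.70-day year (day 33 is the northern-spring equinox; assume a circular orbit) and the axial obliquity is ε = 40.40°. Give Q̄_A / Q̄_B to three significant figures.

Q̄_A / Q̄_B ≈ 0.869

— Configuration A (ϕ=-8.2°):
Solar declination: sin δ = sin ε · sin L_s = sin 40.40° × sin 27.2° = 0.29625, so δ = +17.233°.
cos h₀ = −tan(-8.2°) tan(+17.233°) = 0.0447, h₀ = 1.5261 rad.
Bracket: h₀ sin ϕ sin δ + cos ϕ cos δ sin h₀ = 1.5261×-0.14263×0.29625 + 0.98978×0.95511×0.99900 = -0.064484 + 0.944403 = 0.879919.
Q̄ = (S_0/π) × [bracket] = (823/π) × 0.879919 = 230.51 W/m².
— Configuration B (ϕ=-8.2°):
Solar longitude: L_s = 360° × (17 − 33)/443.70 = -12.982°, i.e. -12.982° + 360° = 347.018°.
sin δ = sin 40.40° × sin 347.018° = -0.14559, so δ = -8.372°.
cos h₀ = −tan(-8.2°) tan(-8.372°) = -0.0212, h₀ = 1.5920 rad.
Bracket: h₀ sin ϕ sin δ + cos ϕ cos δ sin h₀ = 1.5920×-0.14263×-0.14559 + 0.98978×0.98934×0.99978 = 0.033059 + 0.979014 = 1.012073.
Q̄ = (S_0/π) × [bracket] = (823/π) × 1.012073 = 265.13 W/m².
Ratio Q̄_A / Q̄_B = 230.51 / 265.13 = 0.8694.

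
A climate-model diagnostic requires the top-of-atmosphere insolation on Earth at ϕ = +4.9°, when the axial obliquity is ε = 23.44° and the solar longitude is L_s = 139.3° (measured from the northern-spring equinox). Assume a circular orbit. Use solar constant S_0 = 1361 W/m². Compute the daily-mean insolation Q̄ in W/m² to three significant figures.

Q̄ ≈ 432 W/m²

Solar declination: sin δ = sin ε · sin L_s = sin 23.44° × sin 139.3° = 0.25940, so δ = +15.034°.
cos h₀ = −tan(+4.9°) tan(+15.034°) = -0.0230, h₀ = 1.5938 rad.
Bracket: h₀ sin ϕ sin δ + cos ϕ cos δ sin h₀ = 1.5938×0.08542×0.25940 + 0.99635×0.96577×0.99973 = 0.035315 + 0.961985 = 0.997300.
Q̄ = (S_0/π) × [bracket] = (1361/π) × 0.997300 = 432.1 W/m².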